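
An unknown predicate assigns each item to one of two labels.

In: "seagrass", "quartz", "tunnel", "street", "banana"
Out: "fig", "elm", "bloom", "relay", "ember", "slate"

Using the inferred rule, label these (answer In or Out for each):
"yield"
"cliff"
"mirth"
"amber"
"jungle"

Out, Out, Out, Out, In

Rule: even length. This holds for each 'In' example and fails for each 'Out' one.
Out: "yield", since length 5. Out: "cliff", since length 5. Out: "mirth", since length 5. Out: "amber", since length 5. In: "jungle", since length 6.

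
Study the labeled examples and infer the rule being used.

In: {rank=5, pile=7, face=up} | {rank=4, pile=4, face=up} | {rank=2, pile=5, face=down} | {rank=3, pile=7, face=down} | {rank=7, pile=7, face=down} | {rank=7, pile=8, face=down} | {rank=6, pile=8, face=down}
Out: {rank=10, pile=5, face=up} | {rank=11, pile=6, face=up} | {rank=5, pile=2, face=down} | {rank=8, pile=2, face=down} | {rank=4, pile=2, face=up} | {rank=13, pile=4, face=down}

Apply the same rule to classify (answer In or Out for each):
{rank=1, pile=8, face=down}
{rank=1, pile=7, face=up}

The common property of the 'In' items is: pile ≥ 4 AND rank ≤ 7. No 'Out' item has it.

In, In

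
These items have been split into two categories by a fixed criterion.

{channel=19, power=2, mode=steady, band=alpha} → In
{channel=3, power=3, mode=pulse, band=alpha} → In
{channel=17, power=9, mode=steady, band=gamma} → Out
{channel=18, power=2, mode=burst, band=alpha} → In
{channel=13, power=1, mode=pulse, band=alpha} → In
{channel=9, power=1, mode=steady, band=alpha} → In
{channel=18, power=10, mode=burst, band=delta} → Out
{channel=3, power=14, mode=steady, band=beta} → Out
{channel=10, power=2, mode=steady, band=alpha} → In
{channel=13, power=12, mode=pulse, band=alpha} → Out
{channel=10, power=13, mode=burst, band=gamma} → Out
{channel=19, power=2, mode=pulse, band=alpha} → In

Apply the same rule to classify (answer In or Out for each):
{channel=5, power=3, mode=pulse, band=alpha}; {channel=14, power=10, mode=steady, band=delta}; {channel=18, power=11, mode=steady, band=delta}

In, Out, Out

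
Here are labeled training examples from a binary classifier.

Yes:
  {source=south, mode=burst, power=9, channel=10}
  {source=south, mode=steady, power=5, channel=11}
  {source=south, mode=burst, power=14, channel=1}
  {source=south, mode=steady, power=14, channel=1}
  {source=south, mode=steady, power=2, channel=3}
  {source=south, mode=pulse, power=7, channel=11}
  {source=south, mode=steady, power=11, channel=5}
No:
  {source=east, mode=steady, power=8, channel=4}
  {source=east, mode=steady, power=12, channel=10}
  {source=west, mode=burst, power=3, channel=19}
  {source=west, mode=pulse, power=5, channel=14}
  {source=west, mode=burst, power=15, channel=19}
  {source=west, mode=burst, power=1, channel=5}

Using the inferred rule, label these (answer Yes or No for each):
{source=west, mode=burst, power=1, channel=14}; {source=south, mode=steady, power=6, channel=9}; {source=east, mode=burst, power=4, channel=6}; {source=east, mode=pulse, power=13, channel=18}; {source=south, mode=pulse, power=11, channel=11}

No, Yes, No, No, Yes

All 'Yes' examples share one property — source is south — and every 'No' example lacks it.
No: {source=west, mode=burst, power=1, channel=14}, since source is west. Yes: {source=south, mode=steady, power=6, channel=9}, since source is south. No: {source=east, mode=burst, power=4, channel=6}, since source is east. No: {source=east, mode=pulse, power=13, channel=18}, since source is east. Yes: {source=south, mode=pulse, power=11, channel=11}, since source is south.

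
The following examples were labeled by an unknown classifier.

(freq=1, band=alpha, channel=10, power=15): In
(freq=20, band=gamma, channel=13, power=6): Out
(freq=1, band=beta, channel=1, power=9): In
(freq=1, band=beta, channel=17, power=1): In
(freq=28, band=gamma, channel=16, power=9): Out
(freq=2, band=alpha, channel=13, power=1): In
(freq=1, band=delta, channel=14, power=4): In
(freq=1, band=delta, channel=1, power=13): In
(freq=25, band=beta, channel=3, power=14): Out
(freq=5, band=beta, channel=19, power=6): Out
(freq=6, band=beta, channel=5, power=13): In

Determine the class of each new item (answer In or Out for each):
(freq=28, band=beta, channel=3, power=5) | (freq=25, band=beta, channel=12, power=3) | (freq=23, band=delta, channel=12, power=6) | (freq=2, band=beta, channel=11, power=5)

Out, Out, Out, In

One predicate separates the groups cleanly: freq ≤ 6 AND channel ≤ 17.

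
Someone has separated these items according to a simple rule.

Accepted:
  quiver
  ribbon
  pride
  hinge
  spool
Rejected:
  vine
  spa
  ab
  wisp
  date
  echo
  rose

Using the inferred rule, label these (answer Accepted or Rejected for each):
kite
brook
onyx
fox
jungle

Rejected, Accepted, Rejected, Rejected, Accepted

A rule that fits every label: length ≥ 5 — true of each 'Accepted' example, false of each 'Rejected' one.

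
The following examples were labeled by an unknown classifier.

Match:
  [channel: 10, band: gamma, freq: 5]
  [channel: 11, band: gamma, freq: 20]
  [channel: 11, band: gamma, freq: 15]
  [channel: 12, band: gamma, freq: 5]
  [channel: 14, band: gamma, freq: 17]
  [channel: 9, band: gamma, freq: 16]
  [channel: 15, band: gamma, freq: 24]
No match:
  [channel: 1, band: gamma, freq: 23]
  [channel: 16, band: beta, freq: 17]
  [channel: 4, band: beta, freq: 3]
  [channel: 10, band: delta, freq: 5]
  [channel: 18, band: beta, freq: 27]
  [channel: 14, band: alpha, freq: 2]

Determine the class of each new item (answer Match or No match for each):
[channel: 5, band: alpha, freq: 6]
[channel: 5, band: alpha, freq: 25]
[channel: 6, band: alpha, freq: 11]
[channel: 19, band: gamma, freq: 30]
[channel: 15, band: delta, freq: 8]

Every 'Match' example satisfies: band is gamma AND channel ≥ 4. None of the 'No match' examples do.

No match, No match, No match, Match, No match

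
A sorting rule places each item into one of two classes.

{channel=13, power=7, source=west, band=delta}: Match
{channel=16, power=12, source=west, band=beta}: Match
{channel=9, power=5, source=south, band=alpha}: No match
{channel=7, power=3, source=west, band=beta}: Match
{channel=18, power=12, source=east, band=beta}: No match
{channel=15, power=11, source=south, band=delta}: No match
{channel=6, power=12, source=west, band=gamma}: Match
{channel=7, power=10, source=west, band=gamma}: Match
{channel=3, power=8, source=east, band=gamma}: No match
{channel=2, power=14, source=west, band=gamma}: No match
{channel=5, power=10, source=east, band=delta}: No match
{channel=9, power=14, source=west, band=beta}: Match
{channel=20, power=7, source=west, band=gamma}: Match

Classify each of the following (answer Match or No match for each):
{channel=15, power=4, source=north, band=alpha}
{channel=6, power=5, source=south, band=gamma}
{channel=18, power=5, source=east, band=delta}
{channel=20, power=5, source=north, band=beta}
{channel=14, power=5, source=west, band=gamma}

One predicate separates the groups cleanly: source is west AND channel ≥ 3.
{channel=15, power=4, source=north, band=alpha}: No match (source is north, channel = 15).
{channel=6, power=5, source=south, band=gamma}: No match (source is south, channel = 6).
{channel=18, power=5, source=east, band=delta}: No match (source is east, channel = 18).
{channel=20, power=5, source=north, band=beta}: No match (source is north, channel = 20).
{channel=14, power=5, source=west, band=gamma}: Match (source is west, channel = 14).

No match, No match, No match, No match, Match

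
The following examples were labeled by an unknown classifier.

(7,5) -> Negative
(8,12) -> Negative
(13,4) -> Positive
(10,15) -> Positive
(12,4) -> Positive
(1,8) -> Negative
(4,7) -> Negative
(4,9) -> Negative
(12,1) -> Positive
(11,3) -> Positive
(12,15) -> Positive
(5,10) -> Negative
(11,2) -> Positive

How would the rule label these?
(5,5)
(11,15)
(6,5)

Every 'Positive' example satisfies: first ≥ 9. None of the 'Negative' examples do.
(5,5): first 5 — lacks this property, so Negative.
(11,15): first 11 — satisfies this, so Positive.
(6,5): first 6 — lacks this property, so Negative.

Negative, Positive, Negative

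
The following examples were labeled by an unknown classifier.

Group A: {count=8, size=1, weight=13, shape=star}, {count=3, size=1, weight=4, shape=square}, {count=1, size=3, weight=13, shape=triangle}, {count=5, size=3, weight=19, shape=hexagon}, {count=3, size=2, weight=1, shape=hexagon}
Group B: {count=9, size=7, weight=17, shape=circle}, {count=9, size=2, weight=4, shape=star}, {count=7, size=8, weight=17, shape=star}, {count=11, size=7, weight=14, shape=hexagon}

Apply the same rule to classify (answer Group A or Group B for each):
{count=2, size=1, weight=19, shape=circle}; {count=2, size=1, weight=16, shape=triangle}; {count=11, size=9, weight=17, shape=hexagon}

The common property of the 'Group A' items is: size ≤ 3 AND count ≤ 8. No 'Group B' item has it.
{count=2, size=1, weight=19, shape=circle}: Group A (size = 1, count = 2).
{count=2, size=1, weight=16, shape=triangle}: Group A (size = 1, count = 2).
{count=11, size=9, weight=17, shape=hexagon}: Group B (size = 9, count = 11).

Group A, Group A, Group B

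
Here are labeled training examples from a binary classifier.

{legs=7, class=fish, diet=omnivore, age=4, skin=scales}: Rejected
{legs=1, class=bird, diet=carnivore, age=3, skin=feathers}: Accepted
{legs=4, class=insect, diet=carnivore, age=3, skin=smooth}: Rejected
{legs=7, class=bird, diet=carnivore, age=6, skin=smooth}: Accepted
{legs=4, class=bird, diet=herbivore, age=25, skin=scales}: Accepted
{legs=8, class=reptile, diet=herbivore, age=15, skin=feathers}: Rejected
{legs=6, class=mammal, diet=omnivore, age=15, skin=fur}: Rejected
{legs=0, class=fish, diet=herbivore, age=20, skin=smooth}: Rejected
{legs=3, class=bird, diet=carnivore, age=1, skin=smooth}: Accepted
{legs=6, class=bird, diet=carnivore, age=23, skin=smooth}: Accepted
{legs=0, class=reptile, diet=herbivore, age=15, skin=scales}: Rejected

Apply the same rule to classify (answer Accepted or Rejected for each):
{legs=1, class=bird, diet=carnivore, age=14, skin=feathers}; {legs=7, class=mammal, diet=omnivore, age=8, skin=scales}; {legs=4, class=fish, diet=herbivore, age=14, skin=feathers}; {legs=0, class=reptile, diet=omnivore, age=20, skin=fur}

Accepted, Rejected, Rejected, Rejected

The simplest hypothesis consistent with all the labels is: class is bird.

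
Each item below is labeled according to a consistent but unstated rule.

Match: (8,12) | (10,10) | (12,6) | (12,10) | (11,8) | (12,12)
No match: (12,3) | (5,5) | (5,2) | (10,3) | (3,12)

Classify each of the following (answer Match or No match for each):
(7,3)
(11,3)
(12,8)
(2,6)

The classifier is using: sum ≥ 18.
(7,3): No match (7+3 = 10). (11,3): No match (11+3 = 14). (12,8): Match (12+8 = 20). (2,6): No match (2+6 = 8).

No match, No match, Match, No match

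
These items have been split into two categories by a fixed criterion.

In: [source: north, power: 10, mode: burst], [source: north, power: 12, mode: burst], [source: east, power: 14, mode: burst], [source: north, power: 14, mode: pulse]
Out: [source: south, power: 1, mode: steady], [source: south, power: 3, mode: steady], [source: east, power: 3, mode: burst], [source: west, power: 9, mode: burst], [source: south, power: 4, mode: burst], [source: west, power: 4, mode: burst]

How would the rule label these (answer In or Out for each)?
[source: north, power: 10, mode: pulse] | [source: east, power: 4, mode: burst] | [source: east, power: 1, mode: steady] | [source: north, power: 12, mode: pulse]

In, Out, Out, In

One predicate separates the groups cleanly: power ≥ 10.
[source: north, power: 10, mode: pulse]: In (power = 10). [source: east, power: 4, mode: burst]: Out (power = 4). [source: east, power: 1, mode: steady]: Out (power = 1). [source: north, power: 12, mode: pulse]: In (power = 12).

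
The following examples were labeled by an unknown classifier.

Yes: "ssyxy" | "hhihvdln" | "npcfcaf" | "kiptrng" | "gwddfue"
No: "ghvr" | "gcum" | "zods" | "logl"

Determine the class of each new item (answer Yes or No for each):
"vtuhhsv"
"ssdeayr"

The distinguishing property — length ≥ 5 — holds for all the 'Yes' cases and none of the 'No' cases.
"vtuhhsv" — length 7, hence Yes. "ssdeayr" — length 7, hence Yes.

Yes, Yes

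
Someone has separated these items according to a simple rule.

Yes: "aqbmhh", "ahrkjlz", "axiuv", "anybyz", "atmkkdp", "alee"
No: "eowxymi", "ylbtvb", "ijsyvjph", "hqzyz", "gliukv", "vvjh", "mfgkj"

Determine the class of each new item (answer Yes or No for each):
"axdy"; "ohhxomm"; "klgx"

Yes, No, No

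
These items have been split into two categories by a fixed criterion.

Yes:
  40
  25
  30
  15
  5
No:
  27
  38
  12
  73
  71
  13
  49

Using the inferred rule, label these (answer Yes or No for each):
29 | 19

A rule that fits every label: multiple of 5 — true of each 'Yes' example, false of each 'No' one.
No: 29, since 29 = 5·5 + 4.
No: 19, since 19 = 5·3 + 4.

No, No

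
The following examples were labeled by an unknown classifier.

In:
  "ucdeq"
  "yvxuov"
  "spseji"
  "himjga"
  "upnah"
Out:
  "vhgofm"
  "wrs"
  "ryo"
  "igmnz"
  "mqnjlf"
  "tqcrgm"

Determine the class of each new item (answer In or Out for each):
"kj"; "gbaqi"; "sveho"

The pattern is that an item is 'In' exactly when: has ≥ 2 vowels.
"kj": 0 vowels — does not satisfy this, so Out. "gbaqi": 2 vowels — satisfies this, so In. "sveho": 2 vowels — satisfies this, so In.

Out, In, In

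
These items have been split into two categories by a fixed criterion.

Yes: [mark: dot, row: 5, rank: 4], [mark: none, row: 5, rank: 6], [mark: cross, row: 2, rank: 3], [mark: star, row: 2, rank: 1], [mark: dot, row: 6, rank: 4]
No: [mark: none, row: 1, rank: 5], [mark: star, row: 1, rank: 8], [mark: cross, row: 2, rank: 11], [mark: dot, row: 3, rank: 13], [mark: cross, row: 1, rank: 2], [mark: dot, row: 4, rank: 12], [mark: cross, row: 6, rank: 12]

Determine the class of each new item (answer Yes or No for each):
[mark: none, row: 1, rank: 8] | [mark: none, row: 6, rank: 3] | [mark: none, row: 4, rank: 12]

No, Yes, No

The distinguishing property — row ≥ 2 AND rank ≤ 6 — holds for all the 'Yes' cases and none of the 'No' cases.
[mark: none, row: 1, rank: 8]: row = 1, rank = 8 — doesn't match, so No. [mark: none, row: 6, rank: 3]: row = 6, rank = 3 — meets the rule, so Yes. [mark: none, row: 4, rank: 12]: row = 4, rank = 12 — doesn't match, so No.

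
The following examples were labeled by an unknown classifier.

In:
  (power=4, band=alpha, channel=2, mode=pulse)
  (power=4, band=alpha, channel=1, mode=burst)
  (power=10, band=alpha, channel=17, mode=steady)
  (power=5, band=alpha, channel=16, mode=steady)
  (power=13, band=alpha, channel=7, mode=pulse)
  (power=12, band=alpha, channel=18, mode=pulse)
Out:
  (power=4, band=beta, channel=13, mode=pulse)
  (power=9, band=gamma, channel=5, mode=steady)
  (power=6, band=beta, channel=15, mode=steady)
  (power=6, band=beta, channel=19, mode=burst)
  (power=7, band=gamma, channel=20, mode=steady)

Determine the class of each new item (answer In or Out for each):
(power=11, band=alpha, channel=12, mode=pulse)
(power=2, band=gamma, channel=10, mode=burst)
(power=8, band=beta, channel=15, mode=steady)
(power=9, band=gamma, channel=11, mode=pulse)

The rule appears to be: band is alpha.
(power=11, band=alpha, channel=12, mode=pulse): In (band is alpha).
(power=2, band=gamma, channel=10, mode=burst): Out (band is gamma).
(power=8, band=beta, channel=15, mode=steady): Out (band is beta).
(power=9, band=gamma, channel=11, mode=pulse): Out (band is gamma).

In, Out, Out, Out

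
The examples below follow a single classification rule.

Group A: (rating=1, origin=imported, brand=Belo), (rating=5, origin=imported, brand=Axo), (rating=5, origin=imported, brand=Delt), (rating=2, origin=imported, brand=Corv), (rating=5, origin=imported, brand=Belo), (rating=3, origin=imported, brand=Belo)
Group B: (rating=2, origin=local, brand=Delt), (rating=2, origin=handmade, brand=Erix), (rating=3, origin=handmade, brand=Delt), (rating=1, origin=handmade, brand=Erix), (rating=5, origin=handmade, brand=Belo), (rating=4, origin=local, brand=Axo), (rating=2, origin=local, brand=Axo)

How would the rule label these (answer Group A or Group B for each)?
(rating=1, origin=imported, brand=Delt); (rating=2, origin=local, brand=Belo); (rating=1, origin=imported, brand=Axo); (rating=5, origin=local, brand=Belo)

The pattern is that an item is 'Group A' exactly when: origin is imported.

Group A, Group B, Group A, Group B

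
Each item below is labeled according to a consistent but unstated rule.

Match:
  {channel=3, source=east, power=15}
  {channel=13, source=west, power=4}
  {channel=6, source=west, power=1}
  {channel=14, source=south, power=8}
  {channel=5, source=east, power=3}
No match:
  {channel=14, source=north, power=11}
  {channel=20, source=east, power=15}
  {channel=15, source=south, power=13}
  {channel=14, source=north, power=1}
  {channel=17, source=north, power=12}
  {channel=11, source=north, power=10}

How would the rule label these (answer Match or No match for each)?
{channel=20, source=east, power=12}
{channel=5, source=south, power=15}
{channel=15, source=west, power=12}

'Match' ⟺ source is not north AND channel ≤ 14.
No match: {channel=20, source=east, power=12}, since source is east, channel = 20. Match: {channel=5, source=south, power=15}, since source is south, channel = 5. No match: {channel=15, source=west, power=12}, since source is west, channel = 15.

No match, Match, No match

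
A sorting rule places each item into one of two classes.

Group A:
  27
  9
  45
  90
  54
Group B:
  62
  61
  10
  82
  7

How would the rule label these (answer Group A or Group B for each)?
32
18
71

Group B, Group A, Group B

A rule that fits every label: multiple of 3 — true of each 'Group A' example, false of each 'Group B' one.
32: 32 = 3·10 + 2, does not satisfy this → Group B.
18: 18 = 3·6, qualifies → Group A.
71: 71 = 3·23 + 2, does not satisfy this → Group B.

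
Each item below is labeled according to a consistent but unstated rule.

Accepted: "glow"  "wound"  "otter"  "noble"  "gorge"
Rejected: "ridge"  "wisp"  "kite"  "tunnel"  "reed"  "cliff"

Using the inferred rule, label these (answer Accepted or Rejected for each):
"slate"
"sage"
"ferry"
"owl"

The classifier is using: contains 'o'.

Rejected, Rejected, Rejected, Accepted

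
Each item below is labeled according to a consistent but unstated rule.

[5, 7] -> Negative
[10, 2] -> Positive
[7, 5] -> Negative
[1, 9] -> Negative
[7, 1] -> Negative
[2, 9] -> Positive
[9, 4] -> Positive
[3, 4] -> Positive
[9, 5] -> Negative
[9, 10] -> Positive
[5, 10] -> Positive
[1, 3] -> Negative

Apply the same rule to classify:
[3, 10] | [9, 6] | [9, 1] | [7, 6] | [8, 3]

The common property of the 'Positive' items is: product is even. No 'Negative' item has it.
[3, 10] — 3·10 = 30, hence Positive.
[9, 6] — 9·6 = 54, hence Positive.
[9, 1] — 9·1 = 9, hence Negative.
[7, 6] — 7·6 = 42, hence Positive.
[8, 3] — 8·3 = 24, hence Positive.

Positive, Positive, Negative, Positive, Positive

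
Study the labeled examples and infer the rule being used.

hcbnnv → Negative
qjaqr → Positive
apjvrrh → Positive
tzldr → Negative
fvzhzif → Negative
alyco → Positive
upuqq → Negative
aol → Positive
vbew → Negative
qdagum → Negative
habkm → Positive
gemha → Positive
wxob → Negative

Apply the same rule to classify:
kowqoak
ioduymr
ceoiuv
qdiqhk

Positive, Negative, Negative, Negative

The classifier is using: odd length AND contains 'a'.
kowqoak: length 7, has 'a', has this property → Positive. ioduymr: length 7, no 'a', does not fit → Negative. ceoiuv: length 6, no 'a', does not fit → Negative. qdiqhk: length 6, no 'a', does not fit → Negative.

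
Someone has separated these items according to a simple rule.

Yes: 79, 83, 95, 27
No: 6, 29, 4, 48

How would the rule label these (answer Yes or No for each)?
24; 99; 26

No, Yes, No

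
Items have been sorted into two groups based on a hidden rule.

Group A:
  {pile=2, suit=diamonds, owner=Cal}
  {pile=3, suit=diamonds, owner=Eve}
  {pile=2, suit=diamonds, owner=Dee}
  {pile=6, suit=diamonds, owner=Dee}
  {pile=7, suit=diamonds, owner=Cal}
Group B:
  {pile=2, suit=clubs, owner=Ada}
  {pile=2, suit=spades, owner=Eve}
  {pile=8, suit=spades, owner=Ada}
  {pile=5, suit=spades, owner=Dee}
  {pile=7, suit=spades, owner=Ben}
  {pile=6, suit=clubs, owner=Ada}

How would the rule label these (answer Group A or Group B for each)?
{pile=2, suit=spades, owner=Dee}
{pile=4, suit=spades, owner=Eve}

All 'Group A' examples share one property — suit is diamonds — and every 'Group B' example lacks it.
{pile=2, suit=spades, owner=Dee} — suit is spades, hence Group B. {pile=4, suit=spades, owner=Eve} — suit is spades, hence Group B.

Group B, Group B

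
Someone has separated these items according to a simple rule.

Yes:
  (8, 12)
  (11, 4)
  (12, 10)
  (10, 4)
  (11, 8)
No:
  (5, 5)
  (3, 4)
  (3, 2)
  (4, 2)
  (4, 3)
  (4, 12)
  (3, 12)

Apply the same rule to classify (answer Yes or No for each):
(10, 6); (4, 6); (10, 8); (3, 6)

Yes, No, Yes, No

'Yes' ⟺ first ≥ 8.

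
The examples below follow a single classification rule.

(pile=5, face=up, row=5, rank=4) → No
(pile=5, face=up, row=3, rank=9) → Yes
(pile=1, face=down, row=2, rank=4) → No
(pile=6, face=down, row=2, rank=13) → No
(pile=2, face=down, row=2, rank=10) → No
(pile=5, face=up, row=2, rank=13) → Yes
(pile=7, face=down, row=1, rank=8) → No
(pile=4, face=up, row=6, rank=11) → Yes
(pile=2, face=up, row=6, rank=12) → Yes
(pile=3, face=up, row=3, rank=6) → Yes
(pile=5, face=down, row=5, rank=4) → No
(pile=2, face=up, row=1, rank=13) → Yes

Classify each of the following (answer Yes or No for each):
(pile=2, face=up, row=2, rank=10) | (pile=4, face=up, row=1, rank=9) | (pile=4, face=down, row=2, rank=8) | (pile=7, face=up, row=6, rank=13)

Every 'Yes' example satisfies: face is up AND rank ≥ 6. None of the 'No' examples do.
Yes: (pile=2, face=up, row=2, rank=10), since face is up, rank = 10.
Yes: (pile=4, face=up, row=1, rank=9), since face is up, rank = 9.
No: (pile=4, face=down, row=2, rank=8), since face is down, rank = 8.
Yes: (pile=7, face=up, row=6, rank=13), since face is up, rank = 13.

Yes, Yes, No, Yes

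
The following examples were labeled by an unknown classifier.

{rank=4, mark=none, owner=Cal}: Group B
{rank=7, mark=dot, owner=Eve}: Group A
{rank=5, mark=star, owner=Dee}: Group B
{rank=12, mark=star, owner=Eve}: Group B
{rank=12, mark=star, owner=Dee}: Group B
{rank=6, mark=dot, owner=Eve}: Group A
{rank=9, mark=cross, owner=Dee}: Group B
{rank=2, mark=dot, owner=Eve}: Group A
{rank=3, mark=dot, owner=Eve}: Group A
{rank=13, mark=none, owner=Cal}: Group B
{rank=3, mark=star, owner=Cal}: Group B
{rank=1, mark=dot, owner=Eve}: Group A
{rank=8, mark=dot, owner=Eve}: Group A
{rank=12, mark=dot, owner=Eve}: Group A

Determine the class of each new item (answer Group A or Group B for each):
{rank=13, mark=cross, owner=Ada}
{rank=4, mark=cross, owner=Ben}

The rule appears to be: mark is dot.
Group B: {rank=13, mark=cross, owner=Ada}, since mark is cross. Group B: {rank=4, mark=cross, owner=Ben}, since mark is cross.

Group B, Group B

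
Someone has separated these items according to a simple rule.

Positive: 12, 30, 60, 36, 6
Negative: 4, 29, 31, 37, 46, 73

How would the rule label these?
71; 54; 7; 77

Negative, Positive, Negative, Negative

The simplest hypothesis consistent with all the labels is: multiple of 3.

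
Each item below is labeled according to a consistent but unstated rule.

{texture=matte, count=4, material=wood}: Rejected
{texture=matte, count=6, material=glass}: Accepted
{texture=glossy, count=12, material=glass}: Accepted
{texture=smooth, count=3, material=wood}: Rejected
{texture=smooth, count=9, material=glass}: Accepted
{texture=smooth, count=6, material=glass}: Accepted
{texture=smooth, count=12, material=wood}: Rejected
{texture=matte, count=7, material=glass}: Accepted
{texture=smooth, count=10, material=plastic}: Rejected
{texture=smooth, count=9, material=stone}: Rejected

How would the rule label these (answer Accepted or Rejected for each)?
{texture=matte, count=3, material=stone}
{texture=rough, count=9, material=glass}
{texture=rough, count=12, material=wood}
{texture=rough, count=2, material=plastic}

'Accepted' ⟺ material is glass.
{texture=matte, count=3, material=stone}: Rejected (material is stone). {texture=rough, count=9, material=glass}: Accepted (material is glass). {texture=rough, count=12, material=wood}: Rejected (material is wood). {texture=rough, count=2, material=plastic}: Rejected (material is plastic).

Rejected, Accepted, Rejected, Rejected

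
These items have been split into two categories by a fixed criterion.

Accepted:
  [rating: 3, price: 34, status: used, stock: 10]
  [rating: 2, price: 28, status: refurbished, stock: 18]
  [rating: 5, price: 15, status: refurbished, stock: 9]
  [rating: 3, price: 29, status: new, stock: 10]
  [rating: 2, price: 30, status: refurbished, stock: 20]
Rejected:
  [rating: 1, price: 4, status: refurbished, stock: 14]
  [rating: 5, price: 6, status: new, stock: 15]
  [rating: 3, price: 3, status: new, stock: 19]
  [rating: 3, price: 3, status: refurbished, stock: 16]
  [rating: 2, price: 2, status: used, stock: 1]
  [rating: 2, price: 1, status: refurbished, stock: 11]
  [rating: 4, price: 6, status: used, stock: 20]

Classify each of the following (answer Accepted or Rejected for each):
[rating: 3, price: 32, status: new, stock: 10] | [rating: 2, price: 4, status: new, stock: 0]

Rule: price ≥ 15. This holds for each 'Accepted' example and fails for each 'Rejected' one.
[rating: 3, price: 32, status: new, stock: 10] → price = 32 → Accepted.
[rating: 2, price: 4, status: new, stock: 0] → price = 4 → Rejected.

Accepted, Rejected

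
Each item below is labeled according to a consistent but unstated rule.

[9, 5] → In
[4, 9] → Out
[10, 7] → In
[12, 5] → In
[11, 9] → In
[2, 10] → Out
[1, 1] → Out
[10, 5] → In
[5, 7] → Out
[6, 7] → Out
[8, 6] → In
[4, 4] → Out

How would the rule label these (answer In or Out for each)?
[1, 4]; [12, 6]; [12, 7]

Out, In, In

The distinguishing property — first > second — holds for all the 'In' cases and none of the 'Out' cases.
[1, 4]: 1 < 4, fails this test → Out.
[12, 6]: 12 > 6, qualifies → In.
[12, 7]: 12 > 7, qualifies → In.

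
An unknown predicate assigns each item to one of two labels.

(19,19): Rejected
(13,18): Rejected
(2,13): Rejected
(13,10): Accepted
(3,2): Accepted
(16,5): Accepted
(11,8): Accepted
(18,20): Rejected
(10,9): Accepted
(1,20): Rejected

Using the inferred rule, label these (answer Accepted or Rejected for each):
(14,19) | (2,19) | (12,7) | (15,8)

One predicate separates the groups cleanly: first > second.
(14,19): Rejected (14 < 19).
(2,19): Rejected (2 < 19).
(12,7): Accepted (12 > 7).
(15,8): Accepted (15 > 8).

Rejected, Rejected, Accepted, Accepted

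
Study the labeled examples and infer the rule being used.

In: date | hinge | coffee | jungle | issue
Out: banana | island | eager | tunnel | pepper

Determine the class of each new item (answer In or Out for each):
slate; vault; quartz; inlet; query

Comparing the two groups points to one rule — ends with 'e'.

In, Out, Out, Out, Out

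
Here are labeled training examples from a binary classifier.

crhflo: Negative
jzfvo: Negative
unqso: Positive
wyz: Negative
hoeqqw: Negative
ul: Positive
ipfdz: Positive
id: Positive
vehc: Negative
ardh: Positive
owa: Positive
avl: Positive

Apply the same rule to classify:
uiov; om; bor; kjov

One predicate separates the groups cleanly: starts with a vowel.
uiov: starts with 'u', matches → Positive.
om: starts with 'o', matches → Positive.
bor: starts with 'b', doesn't qualify → Negative.
kjov: starts with 'k', doesn't qualify → Negative.

Positive, Positive, Negative, Negative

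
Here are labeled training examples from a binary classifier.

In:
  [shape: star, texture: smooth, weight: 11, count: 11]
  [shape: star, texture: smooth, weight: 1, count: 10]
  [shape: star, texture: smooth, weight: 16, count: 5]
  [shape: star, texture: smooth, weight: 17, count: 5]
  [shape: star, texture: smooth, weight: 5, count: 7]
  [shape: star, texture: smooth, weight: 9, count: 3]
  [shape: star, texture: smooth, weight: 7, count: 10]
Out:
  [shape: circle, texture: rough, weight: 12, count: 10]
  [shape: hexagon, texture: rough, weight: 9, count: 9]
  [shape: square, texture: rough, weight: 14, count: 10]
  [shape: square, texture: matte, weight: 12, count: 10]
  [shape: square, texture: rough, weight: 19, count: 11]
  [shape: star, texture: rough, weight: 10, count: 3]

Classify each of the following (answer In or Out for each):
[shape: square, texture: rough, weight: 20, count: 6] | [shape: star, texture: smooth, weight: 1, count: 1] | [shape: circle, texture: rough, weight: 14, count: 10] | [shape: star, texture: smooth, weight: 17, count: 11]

Out, In, Out, In

Checking candidate rules against both groups, what survives is: texture is smooth.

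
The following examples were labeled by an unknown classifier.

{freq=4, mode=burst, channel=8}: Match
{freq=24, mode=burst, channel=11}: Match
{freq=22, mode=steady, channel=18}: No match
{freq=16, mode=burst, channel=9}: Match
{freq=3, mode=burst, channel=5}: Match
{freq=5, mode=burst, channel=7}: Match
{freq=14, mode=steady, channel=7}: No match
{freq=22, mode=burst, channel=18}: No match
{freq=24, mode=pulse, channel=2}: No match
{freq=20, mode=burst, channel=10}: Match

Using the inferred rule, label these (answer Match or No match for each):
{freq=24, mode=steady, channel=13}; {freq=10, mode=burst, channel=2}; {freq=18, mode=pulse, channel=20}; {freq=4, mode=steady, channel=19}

The pattern is that an item is 'Match' exactly when: mode is burst AND channel ≤ 11.
{freq=24, mode=steady, channel=13} → mode is steady, channel = 13 → No match.
{freq=10, mode=burst, channel=2} → mode is burst, channel = 2 → Match.
{freq=18, mode=pulse, channel=20} → mode is pulse, channel = 20 → No match.
{freq=4, mode=steady, channel=19} → mode is steady, channel = 19 → No match.

No match, Match, No match, No match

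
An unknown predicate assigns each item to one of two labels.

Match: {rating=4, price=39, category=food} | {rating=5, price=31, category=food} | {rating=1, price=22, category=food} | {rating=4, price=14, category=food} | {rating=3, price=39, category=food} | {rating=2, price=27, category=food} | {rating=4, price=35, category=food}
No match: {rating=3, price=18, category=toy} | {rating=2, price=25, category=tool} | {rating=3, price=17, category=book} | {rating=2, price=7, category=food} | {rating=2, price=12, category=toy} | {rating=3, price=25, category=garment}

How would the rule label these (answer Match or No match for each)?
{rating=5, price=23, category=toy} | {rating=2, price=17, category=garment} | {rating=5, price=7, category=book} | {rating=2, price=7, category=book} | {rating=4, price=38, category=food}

The distinguishing property — category is food AND price ≥ 12 — holds for all the 'Match' cases and none of the 'No match' cases.
{rating=5, price=23, category=toy}: category is toy, price = 23, does not fit → No match. {rating=2, price=17, category=garment}: category is garment, price = 17, does not fit → No match. {rating=5, price=7, category=book}: category is book, price = 7, does not fit → No match. {rating=2, price=7, category=book}: category is book, price = 7, does not fit → No match. {rating=4, price=38, category=food}: category is food, price = 38, matches → Match.

No match, No match, No match, No match, Match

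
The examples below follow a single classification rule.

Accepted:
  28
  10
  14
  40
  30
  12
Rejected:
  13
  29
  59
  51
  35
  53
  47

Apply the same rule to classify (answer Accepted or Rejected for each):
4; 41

One predicate separates the groups cleanly: even.
Accepted: 4, since 4 is even. Rejected: 41, since 41 is odd.

Accepted, Rejected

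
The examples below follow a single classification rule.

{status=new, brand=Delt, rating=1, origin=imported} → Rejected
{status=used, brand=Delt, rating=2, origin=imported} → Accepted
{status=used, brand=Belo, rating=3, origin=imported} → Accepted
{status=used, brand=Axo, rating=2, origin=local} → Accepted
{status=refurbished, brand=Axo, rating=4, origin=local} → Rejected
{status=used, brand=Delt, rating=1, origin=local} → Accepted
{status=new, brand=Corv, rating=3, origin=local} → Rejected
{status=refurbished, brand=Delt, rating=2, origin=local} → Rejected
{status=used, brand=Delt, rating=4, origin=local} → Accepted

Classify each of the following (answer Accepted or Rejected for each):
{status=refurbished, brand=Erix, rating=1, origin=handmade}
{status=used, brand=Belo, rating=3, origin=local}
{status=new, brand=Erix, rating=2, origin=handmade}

Rejected, Accepted, Rejected

The common property of the 'Accepted' items is: status is used. No 'Rejected' item has it.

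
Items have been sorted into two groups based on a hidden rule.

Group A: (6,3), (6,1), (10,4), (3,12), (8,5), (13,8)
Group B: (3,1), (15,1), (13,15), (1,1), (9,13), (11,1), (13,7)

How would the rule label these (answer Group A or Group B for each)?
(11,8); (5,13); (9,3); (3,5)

Every 'Group A' example satisfies: product is even. None of the 'Group B' examples do.
(11,8): Group A (11·8 = 88). (5,13): Group B (5·13 = 65). (9,3): Group B (9·3 = 27). (3,5): Group B (3·5 = 15).

Group A, Group B, Group B, Group B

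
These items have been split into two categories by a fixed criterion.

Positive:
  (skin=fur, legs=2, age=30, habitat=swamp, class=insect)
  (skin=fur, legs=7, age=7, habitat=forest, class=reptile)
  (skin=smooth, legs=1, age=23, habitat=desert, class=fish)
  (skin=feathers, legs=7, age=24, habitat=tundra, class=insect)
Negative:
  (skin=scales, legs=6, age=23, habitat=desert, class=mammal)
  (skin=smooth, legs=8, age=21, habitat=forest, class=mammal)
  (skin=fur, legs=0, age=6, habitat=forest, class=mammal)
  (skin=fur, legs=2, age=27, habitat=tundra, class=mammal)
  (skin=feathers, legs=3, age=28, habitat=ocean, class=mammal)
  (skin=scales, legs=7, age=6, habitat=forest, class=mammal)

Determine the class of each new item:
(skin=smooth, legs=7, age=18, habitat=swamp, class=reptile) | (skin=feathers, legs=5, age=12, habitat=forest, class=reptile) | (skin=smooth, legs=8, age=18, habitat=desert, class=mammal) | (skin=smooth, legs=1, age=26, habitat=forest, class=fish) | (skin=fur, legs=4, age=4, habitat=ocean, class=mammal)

Positive, Positive, Negative, Positive, Negative

The pattern is that an item is 'Positive' exactly when: class is not mammal.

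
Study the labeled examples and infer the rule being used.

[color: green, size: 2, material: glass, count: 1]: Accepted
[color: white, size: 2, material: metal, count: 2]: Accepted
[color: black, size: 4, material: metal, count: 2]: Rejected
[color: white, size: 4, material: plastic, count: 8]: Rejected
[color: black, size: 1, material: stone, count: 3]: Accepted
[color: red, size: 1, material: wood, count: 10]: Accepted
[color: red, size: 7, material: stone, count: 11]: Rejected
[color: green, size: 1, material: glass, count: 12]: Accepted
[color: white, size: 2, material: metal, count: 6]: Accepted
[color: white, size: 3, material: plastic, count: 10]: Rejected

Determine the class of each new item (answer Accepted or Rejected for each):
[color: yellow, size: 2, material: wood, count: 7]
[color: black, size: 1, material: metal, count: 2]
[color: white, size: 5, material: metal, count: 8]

The common property of the 'Accepted' items is: size ≤ 2. No 'Rejected' item has it.
[color: yellow, size: 2, material: wood, count: 7] — size = 2, hence Accepted.
[color: black, size: 1, material: metal, count: 2] — size = 1, hence Accepted.
[color: white, size: 5, material: metal, count: 8] — size = 5, hence Rejected.

Accepted, Accepted, Rejected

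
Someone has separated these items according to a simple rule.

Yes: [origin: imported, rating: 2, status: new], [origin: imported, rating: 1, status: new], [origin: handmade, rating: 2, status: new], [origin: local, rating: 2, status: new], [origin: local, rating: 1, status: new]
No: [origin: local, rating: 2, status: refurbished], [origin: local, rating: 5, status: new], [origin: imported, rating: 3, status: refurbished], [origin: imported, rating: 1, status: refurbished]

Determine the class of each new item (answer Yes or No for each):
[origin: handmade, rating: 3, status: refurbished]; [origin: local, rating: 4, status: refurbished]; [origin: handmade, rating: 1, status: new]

The distinguishing property — status is new AND rating ≤ 2 — holds for all the 'Yes' cases and none of the 'No' cases.
[origin: handmade, rating: 3, status: refurbished] → status is refurbished, rating = 3 → No. [origin: local, rating: 4, status: refurbished] → status is refurbished, rating = 4 → No. [origin: handmade, rating: 1, status: new] → status is new, rating = 1 → Yes.

No, No, Yes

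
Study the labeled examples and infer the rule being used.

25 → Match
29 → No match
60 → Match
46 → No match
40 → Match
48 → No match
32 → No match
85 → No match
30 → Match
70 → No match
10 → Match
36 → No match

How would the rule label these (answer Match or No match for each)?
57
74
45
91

No match, No match, Match, No match

The common property of the 'Match' items is: multiple of 5 AND at most 60. No 'No match' item has it.
57 → 57 = 5·11 + 2, 57 ≤ 60 → No match. 74 → 74 = 5·14 + 4, 74 > 60 → No match. 45 → 45 = 5·9, 45 ≤ 60 → Match. 91 → 91 = 5·18 + 1, 91 > 60 → No match.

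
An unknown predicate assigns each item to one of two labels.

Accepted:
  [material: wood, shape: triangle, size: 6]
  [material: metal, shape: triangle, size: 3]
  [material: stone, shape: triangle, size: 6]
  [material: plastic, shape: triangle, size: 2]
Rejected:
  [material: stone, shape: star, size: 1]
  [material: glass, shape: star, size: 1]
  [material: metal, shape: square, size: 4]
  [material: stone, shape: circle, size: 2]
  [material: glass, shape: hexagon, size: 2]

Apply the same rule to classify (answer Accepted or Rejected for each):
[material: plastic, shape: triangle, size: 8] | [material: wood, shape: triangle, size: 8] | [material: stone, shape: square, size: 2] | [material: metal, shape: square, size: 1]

Accepted, Accepted, Rejected, Rejected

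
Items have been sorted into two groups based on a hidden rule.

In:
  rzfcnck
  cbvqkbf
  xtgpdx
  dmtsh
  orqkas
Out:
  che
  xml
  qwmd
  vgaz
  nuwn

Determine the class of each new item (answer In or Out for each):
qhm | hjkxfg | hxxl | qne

Out, In, Out, Out

'In' ⟺ length ≥ 5.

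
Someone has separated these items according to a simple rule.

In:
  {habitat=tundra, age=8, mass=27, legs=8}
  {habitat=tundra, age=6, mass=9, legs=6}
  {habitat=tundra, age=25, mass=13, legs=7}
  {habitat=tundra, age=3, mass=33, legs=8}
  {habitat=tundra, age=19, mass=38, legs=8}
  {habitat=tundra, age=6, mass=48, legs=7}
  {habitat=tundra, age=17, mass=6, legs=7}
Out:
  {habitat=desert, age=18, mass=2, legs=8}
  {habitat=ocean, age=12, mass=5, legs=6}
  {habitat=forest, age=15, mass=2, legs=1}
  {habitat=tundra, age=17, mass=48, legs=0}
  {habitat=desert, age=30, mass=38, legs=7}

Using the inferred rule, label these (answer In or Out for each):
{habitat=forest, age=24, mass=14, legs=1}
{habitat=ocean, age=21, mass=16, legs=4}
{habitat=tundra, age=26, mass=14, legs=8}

The distinguishing property — habitat is tundra AND legs ≥ 1 — holds for all the 'In' cases and none of the 'Out' cases.
{habitat=forest, age=24, mass=14, legs=1}: Out (habitat is forest, legs = 1).
{habitat=ocean, age=21, mass=16, legs=4}: Out (habitat is ocean, legs = 4).
{habitat=tundra, age=26, mass=14, legs=8}: In (habitat is tundra, legs = 8).

Out, Out, In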